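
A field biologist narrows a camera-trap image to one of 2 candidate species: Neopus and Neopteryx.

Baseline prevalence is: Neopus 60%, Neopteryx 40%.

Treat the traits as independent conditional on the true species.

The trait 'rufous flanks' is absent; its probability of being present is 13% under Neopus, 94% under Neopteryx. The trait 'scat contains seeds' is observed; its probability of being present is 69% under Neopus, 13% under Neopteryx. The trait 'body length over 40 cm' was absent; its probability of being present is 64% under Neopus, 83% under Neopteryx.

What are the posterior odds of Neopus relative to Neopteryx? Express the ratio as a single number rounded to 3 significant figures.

Posterior odds equal prior odds times the likelihood ratio; only the two competing hypotheses matter (using 1 − P(present | H) for each absent trait).
  Neopus: 0.60 × (1 − 0.13) × 0.69 × (1 − 0.64) = 0.12966
  Neopteryx: 0.40 × (1 − 0.94) × 0.13 × (1 − 0.83) = 0.0005304
Odds(Neopus : Neopteryx) = 0.12966 / 0.0005304 ≈ 244.

244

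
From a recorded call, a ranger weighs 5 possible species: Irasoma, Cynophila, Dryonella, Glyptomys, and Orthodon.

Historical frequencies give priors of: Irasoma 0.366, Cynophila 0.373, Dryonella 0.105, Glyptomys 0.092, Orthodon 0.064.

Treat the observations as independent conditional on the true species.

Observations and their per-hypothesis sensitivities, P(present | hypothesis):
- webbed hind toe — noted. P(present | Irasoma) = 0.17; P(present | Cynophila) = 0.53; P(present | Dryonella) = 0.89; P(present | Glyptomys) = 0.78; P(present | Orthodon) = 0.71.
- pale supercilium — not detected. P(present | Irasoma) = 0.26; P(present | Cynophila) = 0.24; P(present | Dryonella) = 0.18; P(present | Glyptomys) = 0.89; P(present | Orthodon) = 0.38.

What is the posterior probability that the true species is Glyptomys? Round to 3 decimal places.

For each hypothesis, the unnormalized posterior weight is prior × product of the observation likelihoods (using 1 − P(present | H) for each absent observation):
  Irasoma: 0.366 × 0.17 × (1 − 0.26) = 0.046043
  Cynophila: 0.373 × 0.53 × (1 − 0.24) = 0.15024
  Dryonella: 0.105 × 0.89 × (1 − 0.18) = 0.076629
  Glyptomys: 0.092 × 0.78 × (1 − 0.89) = 0.0078936
  Orthodon: 0.064 × 0.71 × (1 − 0.38) = 0.028173
Marginal likelihood of the evidence = 0.30898.
P(Glyptomys | evidence) = 0.0078936 / 0.30898 ≈ 0.026.

0.026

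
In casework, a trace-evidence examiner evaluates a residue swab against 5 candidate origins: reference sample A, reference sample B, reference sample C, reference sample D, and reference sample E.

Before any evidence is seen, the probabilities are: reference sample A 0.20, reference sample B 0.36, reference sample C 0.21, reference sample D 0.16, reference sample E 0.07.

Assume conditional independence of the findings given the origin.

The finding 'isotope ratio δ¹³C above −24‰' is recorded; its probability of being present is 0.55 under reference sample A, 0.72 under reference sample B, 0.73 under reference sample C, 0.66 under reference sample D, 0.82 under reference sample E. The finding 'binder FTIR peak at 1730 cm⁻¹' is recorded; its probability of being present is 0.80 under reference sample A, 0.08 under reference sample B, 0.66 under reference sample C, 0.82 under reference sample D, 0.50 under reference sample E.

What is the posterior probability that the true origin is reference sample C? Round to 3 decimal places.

0.311

For each hypothesis, the unnormalized posterior weight is prior × product of the finding likelihoods:
  reference sample A: 0.20 × 0.55 × 0.80 = 0.088
  reference sample B: 0.36 × 0.72 × 0.08 = 0.020736
  reference sample C: 0.21 × 0.73 × 0.66 = 0.10118
  reference sample D: 0.16 × 0.66 × 0.82 = 0.086592
  reference sample E: 0.07 × 0.82 × 0.50 = 0.0287
The unnormalized weights sum to 0.32521.
P(reference sample C | evidence) = 0.10118 / 0.32521 ≈ 0.311.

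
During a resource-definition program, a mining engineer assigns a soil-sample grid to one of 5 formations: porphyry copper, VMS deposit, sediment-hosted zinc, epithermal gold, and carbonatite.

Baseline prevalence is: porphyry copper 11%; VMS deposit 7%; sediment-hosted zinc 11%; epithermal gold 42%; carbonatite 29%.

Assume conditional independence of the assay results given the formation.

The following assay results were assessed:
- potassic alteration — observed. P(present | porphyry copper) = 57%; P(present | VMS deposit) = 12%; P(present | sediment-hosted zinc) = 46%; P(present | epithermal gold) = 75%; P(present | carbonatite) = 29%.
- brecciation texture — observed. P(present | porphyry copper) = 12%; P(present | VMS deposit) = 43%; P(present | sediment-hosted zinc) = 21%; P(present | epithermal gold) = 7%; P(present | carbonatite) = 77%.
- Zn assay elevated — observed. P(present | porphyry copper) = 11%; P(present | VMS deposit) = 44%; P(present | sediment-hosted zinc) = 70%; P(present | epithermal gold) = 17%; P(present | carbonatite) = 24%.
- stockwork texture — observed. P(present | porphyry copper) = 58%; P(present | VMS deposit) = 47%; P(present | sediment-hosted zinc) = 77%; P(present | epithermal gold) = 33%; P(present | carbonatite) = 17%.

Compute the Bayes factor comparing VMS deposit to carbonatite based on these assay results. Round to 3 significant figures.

Take the product of per-assay result likelihoods under each hypothesis, then divide.
  VMS deposit: 0.12 × 0.43 × 0.44 × 0.47 = 0.010671
  carbonatite: 0.29 × 0.77 × 0.24 × 0.17 = 0.0091106
Bayes factor = 0.010671 / 0.0091106 ≈ 1.17

1.17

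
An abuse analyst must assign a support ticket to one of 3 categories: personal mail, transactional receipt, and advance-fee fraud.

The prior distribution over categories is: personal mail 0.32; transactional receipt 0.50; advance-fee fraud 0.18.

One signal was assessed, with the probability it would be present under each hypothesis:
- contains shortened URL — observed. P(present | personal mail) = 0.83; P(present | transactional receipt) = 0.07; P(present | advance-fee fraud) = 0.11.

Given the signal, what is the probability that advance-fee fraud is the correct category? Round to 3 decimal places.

By Bayes' rule, the unnormalized weight for each hypothesis is prior × likelihood:
  personal mail: 0.32 × 0.83 = 0.2656
  transactional receipt: 0.50 × 0.07 = 0.035
  advance-fee fraud: 0.18 × 0.11 = 0.0198
The unnormalized weights sum to 0.3204.
P(advance-fee fraud | evidence) = 0.0198 / 0.3204 ≈ 0.062.

0.062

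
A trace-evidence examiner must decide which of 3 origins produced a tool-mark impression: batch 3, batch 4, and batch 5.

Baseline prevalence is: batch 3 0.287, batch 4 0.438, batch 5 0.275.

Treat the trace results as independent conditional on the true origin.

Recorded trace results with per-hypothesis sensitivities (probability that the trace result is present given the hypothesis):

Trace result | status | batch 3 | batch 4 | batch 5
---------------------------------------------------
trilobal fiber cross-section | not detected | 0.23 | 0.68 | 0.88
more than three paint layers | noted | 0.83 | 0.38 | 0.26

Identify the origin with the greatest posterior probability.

For each hypothesis, the unnormalized posterior weight is prior × product of the trace result likelihoods (using 1 − P(present | H) for each absent trace result):
  batch 3: 0.287 × (1 − 0.23) × 0.83 = 0.18342
  batch 4: 0.438 × (1 − 0.68) × 0.38 = 0.053261
  batch 5: 0.275 × (1 − 0.88) × 0.26 = 0.00858
The unnormalized weights sum to 0.24526.
P(batch 3 | evidence) ≈ 0.18342 / 0.24526 ≈ 0.748
P(batch 4 | evidence) ≈ 0.053261 / 0.24526 ≈ 0.217
P(batch 5 | evidence) ≈ 0.00858 / 0.24526 ≈ 0.035
The largest is 0.748, so batch 3 is most probable.

batch 3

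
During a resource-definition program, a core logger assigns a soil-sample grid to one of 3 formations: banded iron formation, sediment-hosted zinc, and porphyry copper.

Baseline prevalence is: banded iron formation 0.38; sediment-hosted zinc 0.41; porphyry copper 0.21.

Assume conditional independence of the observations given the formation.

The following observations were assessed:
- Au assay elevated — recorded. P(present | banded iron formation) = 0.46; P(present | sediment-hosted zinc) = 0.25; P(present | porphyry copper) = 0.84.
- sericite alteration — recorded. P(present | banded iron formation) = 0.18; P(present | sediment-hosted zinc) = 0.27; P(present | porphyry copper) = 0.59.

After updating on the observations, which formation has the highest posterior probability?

By Bayes' rule with conditional independence, the unnormalized weight for each hypothesis is prior × ∏ likelihoods:
  banded iron formation: 0.38 × 0.46 × 0.18 = 0.031464
  sediment-hosted zinc: 0.41 × 0.25 × 0.27 = 0.027675
  porphyry copper: 0.21 × 0.84 × 0.59 = 0.10408
The unnormalized weights sum to 0.16321.
P(banded iron formation | evidence) ≈ 0.031464 / 0.16321 ≈ 0.193
P(sediment-hosted zinc | evidence) ≈ 0.027675 / 0.16321 ≈ 0.170
P(porphyry copper | evidence) ≈ 0.10408 / 0.16321 ≈ 0.638
The largest is 0.638, so porphyry copper is most probable.

porphyry copper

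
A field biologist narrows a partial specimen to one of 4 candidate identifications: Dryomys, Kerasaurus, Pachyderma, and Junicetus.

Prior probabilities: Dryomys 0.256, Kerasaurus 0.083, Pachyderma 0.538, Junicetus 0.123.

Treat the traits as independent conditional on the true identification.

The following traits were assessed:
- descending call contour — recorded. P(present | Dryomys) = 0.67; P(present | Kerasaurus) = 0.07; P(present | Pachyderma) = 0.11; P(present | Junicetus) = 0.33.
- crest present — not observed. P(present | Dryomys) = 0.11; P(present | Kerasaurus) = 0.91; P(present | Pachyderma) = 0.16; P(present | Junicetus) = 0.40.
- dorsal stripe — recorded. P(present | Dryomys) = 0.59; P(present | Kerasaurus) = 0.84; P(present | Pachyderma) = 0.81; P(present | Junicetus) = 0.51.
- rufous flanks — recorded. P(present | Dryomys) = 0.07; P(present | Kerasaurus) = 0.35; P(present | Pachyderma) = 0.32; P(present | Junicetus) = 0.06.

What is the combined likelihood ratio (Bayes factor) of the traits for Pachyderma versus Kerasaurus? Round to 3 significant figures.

12.9

The Bayes factor is the ratio of the joint likelihoods of the trait pattern under the two hypotheses (using 1 − P(present | H) for each absent trait).
  Pachyderma: 0.11 × (1 − 0.16) × 0.81 × 0.32 = 0.02395
  Kerasaurus: 0.07 × (1 − 0.91) × 0.84 × 0.35 = 0.0018522
Bayes factor = 0.02395 / 0.0018522 ≈ 12.9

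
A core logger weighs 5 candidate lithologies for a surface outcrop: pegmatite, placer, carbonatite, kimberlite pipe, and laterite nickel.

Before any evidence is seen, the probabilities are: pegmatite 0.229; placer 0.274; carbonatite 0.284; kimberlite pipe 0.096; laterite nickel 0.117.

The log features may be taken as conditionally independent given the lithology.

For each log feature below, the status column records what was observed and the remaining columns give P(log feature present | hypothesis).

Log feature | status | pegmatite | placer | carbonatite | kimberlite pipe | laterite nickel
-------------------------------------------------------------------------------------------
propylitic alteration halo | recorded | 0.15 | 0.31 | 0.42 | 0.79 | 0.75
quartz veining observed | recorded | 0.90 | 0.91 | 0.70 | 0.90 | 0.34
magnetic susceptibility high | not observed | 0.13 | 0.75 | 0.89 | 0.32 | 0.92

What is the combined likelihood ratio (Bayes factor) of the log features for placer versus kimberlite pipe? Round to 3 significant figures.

Joint likelihood of the log feature pattern under each hypothesis (using 1 − P(present | H) for each absent log feature):
  placer: 0.31 × 0.91 × (1 − 0.75) = 0.070525
  kimberlite pipe: 0.79 × 0.90 × (1 − 0.32) = 0.48348
Bayes factor = 0.070525 / 0.48348 ≈ 0.146

0.146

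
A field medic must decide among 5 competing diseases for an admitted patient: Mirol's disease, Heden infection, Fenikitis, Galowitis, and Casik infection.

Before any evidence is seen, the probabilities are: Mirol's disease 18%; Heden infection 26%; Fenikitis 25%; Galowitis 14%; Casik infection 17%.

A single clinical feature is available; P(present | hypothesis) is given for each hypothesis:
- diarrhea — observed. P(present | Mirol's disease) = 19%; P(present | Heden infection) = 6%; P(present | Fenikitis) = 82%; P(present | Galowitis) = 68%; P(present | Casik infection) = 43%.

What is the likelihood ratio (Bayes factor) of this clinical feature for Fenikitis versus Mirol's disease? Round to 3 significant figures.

The Bayes factor is the ratio of the two likelihoods.
  Fenikitis: 0.82
  Mirol's disease: 0.19
Bayes factor = 0.82 / 0.19 ≈ 4.32

4.32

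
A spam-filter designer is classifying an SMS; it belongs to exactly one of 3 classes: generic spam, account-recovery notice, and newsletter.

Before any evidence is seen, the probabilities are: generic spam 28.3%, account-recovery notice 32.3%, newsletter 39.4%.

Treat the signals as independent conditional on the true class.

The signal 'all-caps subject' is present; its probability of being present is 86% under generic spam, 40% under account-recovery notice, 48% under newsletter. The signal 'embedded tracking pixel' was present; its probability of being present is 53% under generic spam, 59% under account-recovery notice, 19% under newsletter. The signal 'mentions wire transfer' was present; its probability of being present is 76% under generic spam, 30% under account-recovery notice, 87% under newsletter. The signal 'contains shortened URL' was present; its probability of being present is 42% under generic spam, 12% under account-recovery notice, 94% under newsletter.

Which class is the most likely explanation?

generic spam

For each hypothesis, the unnormalized posterior weight is prior × product of the signal likelihoods:
  generic spam: 0.283 × 0.86 × 0.53 × 0.76 × 0.42 = 0.041174
  account-recovery notice: 0.323 × 0.40 × 0.59 × 0.30 × 0.12 = 0.0027442
  newsletter: 0.394 × 0.48 × 0.19 × 0.87 × 0.94 = 0.029386
The unnormalized weights sum to 0.073304.
P(generic spam | evidence) ≈ 0.041174 / 0.073304 ≈ 0.562
P(account-recovery notice | evidence) ≈ 0.0027442 / 0.073304 ≈ 0.037
P(newsletter | evidence) ≈ 0.029386 / 0.073304 ≈ 0.401
The largest is 0.562, so generic spam is most probable.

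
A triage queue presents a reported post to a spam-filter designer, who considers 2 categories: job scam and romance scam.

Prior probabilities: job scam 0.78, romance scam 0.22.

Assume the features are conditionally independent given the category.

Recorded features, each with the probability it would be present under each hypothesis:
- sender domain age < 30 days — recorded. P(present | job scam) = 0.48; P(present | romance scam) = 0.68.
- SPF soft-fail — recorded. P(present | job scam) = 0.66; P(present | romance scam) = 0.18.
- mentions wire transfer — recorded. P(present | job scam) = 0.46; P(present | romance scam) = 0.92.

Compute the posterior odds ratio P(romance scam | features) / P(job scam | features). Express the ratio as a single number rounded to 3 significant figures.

0.218

Unnormalized posterior weight (prior times the feature likelihoods) for each of the two hypotheses:
  romance scam: 0.22 × 0.68 × 0.18 × 0.92 = 0.024774
  job scam: 0.78 × 0.48 × 0.66 × 0.46 = 0.11367
Odds(romance scam : job scam) = 0.024774 / 0.11367 ≈ 0.218.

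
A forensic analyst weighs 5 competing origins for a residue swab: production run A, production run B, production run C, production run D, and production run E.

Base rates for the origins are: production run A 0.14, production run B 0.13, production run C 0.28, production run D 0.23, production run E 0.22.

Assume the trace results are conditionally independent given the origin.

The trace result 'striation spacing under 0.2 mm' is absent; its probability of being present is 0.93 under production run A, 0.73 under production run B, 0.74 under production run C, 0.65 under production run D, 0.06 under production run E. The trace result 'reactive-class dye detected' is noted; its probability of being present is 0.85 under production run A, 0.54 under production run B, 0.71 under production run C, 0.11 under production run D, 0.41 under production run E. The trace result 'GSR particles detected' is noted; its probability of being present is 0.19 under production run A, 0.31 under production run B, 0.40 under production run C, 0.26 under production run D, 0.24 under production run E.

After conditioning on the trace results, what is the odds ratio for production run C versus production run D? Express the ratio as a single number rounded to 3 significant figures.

8.98

Posterior odds equal prior odds times the likelihood ratio; only the two competing hypotheses matter (using 1 − P(present | H) for each absent trace result).
  production run C: 0.28 × (1 − 0.74) × 0.71 × 0.40 = 0.020675
  production run D: 0.23 × (1 − 0.65) × 0.11 × 0.26 = 0.0023023
Posterior odds = 0.020675 / 0.0023023 ≈ 8.98.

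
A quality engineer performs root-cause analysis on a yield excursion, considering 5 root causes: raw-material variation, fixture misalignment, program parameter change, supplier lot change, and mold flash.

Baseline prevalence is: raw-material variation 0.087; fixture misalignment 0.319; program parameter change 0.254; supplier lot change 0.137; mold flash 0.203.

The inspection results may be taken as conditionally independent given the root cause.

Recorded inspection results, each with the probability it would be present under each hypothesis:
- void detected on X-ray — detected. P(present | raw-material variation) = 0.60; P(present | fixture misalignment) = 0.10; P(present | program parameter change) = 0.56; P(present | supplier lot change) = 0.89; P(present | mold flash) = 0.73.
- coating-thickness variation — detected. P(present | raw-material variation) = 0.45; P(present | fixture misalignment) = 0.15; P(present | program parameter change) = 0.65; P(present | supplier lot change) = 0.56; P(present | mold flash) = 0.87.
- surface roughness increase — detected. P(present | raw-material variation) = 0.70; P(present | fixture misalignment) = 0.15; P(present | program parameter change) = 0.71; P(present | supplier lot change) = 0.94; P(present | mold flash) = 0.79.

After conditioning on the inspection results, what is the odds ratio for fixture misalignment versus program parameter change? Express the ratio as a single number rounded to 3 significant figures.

0.0109

Unnormalized posterior weight (prior times the inspection result likelihoods) for each of the two hypotheses:
  fixture misalignment: 0.319 × 0.10 × 0.15 × 0.15 = 0.00071775
  program parameter change: 0.254 × 0.56 × 0.65 × 0.71 = 0.065644
Posterior odds = 0.00071775 / 0.065644 ≈ 0.0109.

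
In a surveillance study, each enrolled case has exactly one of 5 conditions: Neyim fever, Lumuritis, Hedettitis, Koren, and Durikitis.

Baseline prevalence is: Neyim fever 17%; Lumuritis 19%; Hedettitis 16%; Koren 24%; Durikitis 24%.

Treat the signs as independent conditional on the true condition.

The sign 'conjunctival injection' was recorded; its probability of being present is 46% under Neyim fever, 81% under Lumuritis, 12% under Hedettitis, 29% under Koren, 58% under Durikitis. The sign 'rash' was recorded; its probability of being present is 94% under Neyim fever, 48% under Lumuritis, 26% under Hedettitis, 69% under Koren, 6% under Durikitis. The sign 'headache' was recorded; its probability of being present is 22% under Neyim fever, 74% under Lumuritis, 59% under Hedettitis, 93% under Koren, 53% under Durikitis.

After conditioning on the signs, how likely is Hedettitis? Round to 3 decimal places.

0.024

For each hypothesis, the unnormalized posterior weight is prior × product of the sign likelihoods:
  Neyim fever: 0.17 × 0.46 × 0.94 × 0.22 = 0.016172
  Lumuritis: 0.19 × 0.81 × 0.48 × 0.74 = 0.054665
  Hedettitis: 0.16 × 0.12 × 0.26 × 0.59 = 0.0029453
  Koren: 0.24 × 0.29 × 0.69 × 0.93 = 0.044662
  Durikitis: 0.24 × 0.58 × 0.06 × 0.53 = 0.0044266
The unnormalized weights sum to 0.12287.
P(Hedettitis | evidence) = 0.0029453 / 0.12287 ≈ 0.024.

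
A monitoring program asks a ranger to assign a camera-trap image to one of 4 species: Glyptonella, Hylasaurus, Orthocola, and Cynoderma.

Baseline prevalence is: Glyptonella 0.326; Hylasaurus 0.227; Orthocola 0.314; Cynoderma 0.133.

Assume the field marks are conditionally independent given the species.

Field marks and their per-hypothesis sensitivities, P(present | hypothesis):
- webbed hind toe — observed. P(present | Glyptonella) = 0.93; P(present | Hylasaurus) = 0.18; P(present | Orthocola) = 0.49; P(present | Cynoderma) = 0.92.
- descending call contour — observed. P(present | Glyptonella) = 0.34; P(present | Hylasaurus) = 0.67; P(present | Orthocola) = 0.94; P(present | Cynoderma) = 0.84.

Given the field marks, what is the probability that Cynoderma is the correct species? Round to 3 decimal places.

For each hypothesis, the unnormalized posterior weight is prior × product of the field mark likelihoods:
  Glyptonella: 0.326 × 0.93 × 0.34 = 0.10308
  Hylasaurus: 0.227 × 0.18 × 0.67 = 0.027376
  Orthocola: 0.314 × 0.49 × 0.94 = 0.14463
  Cynoderma: 0.133 × 0.92 × 0.84 = 0.10278
The unnormalized weights sum to 0.37787.
P(Cynoderma | evidence) = 0.10278 / 0.37787 ≈ 0.272.

0.272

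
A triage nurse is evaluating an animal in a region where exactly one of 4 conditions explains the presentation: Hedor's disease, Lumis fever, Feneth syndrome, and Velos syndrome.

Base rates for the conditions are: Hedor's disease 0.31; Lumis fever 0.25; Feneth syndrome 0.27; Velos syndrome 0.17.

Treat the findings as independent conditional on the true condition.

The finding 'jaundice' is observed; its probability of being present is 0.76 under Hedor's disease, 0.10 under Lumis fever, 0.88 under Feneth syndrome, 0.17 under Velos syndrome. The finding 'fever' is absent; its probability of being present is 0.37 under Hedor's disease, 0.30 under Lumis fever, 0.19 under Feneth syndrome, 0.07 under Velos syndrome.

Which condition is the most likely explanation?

For each hypothesis, the unnormalized posterior weight is prior × product of the finding likelihoods (using 1 − P(present | H) for each absent finding):
  Hedor's disease: 0.31 × 0.76 × (1 − 0.37) = 0.14843
  Lumis fever: 0.25 × 0.10 × (1 − 0.30) = 0.0175
  Feneth syndrome: 0.27 × 0.88 × (1 − 0.19) = 0.19246
  Velos syndrome: 0.17 × 0.17 × (1 − 0.07) = 0.026877
The unnormalized weights sum to 0.38526.
P(Hedor's disease | evidence) ≈ 0.14843 / 0.38526 ≈ 0.385
P(Lumis fever | evidence) ≈ 0.0175 / 0.38526 ≈ 0.045
P(Feneth syndrome | evidence) ≈ 0.19246 / 0.38526 ≈ 0.500
P(Velos syndrome | evidence) ≈ 0.026877 / 0.38526 ≈ 0.070
The largest is 0.500, so Feneth syndrome is most probable.

Feneth syndrome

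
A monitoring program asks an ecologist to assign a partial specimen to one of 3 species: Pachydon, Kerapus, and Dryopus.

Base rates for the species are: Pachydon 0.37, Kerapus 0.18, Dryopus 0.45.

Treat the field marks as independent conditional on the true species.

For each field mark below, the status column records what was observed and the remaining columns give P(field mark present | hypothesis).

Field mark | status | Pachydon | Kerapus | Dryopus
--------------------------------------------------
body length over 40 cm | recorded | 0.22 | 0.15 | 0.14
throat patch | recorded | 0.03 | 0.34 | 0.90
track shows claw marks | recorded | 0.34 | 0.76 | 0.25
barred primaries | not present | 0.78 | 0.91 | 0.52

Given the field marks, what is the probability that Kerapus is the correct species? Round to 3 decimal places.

0.082

By Bayes' rule with conditional independence, the unnormalized weight for each hypothesis is prior × ∏ likelihoods (using 1 − P(present | H) for each absent field mark):
  Pachydon: 0.37 × 0.22 × 0.03 × 0.34 × (1 − 0.78) = 0.00018266
  Kerapus: 0.18 × 0.15 × 0.34 × 0.76 × (1 − 0.91) = 0.00062791
  Dryopus: 0.45 × 0.14 × 0.90 × 0.25 × (1 − 0.52) = 0.006804
Marginal likelihood of the evidence = 0.0076146.
P(Kerapus | evidence) = 0.00062791 / 0.0076146 ≈ 0.082.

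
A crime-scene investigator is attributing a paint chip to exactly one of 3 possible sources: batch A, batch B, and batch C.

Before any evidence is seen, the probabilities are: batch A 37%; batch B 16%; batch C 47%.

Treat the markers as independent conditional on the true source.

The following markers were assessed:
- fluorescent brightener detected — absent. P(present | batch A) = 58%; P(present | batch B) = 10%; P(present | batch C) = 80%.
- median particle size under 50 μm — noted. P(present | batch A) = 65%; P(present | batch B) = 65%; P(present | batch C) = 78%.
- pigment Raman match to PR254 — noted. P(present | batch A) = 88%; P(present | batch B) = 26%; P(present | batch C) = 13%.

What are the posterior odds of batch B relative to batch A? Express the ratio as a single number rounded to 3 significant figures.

0.274

Unnormalized posterior weight (prior times the marker likelihoods) for each of the two hypotheses (using 1 − P(present | H) for each absent marker):
  batch B: 0.16 × (1 − 0.10) × 0.65 × 0.26 = 0.024336
  batch A: 0.37 × (1 − 0.58) × 0.65 × 0.88 = 0.088889
Odds(batch B : batch A) = 0.024336 / 0.088889 ≈ 0.274.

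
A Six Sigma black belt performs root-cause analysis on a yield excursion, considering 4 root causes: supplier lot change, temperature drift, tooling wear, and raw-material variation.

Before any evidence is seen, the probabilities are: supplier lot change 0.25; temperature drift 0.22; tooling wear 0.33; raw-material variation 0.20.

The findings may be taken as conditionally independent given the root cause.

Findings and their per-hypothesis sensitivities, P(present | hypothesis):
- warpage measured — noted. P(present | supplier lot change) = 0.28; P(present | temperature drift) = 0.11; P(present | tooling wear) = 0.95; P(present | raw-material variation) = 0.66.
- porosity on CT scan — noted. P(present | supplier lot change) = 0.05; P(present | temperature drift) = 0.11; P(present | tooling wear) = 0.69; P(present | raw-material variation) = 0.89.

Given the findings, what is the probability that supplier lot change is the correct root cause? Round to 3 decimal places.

0.010

By Bayes' rule with conditional independence, the unnormalized weight for each hypothesis is prior × ∏ likelihoods:
  supplier lot change: 0.25 × 0.28 × 0.05 = 0.0035
  temperature drift: 0.22 × 0.11 × 0.11 = 0.002662
  tooling wear: 0.33 × 0.95 × 0.69 = 0.21631
  raw-material variation: 0.20 × 0.66 × 0.89 = 0.11748
The unnormalized weights sum to 0.33996.
P(supplier lot change | evidence) = 0.0035 / 0.33996 ≈ 0.010.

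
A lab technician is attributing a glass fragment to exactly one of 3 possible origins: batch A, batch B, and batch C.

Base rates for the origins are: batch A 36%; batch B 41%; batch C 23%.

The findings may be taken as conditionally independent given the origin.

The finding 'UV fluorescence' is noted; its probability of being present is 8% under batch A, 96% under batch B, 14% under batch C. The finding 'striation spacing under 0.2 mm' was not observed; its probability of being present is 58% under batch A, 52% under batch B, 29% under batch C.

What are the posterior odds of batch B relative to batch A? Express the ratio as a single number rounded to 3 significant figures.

15.6

Unnormalized posterior weight (prior times the finding likelihoods) for each of the two hypotheses (using 1 − P(present | H) for each absent finding):
  batch B: 0.41 × 0.96 × (1 − 0.52) = 0.18893
  batch A: 0.36 × 0.08 × (1 − 0.58) = 0.012096
Odds(batch B : batch A) = 0.18893 / 0.012096 ≈ 15.6.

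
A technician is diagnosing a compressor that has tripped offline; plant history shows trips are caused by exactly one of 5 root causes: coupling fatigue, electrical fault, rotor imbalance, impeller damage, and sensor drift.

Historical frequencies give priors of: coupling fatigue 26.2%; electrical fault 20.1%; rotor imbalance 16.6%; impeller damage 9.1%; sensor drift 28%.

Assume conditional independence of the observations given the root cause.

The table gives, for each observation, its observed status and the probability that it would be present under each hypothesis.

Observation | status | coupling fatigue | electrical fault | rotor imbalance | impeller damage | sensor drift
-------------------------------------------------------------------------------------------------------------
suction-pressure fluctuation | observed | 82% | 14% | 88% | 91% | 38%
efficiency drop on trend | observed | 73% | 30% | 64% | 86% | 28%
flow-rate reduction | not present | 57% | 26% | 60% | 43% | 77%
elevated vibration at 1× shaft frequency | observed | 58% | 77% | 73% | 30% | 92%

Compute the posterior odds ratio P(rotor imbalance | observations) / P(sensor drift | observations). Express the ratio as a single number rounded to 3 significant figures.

The normalizing constant cancels in an odds ratio, so compute prior × likelihood for the two hypotheses only (using 1 − P(present | H) for each absent observation):
  rotor imbalance: 0.166 × 0.88 × 0.64 × (1 − 0.60) × 0.73 = 0.027299
  sensor drift: 0.280 × 0.38 × 0.28 × (1 − 0.77) × 0.92 = 0.006304
Odds(rotor imbalance : sensor drift) = 0.027299 / 0.006304 ≈ 4.33.

4.33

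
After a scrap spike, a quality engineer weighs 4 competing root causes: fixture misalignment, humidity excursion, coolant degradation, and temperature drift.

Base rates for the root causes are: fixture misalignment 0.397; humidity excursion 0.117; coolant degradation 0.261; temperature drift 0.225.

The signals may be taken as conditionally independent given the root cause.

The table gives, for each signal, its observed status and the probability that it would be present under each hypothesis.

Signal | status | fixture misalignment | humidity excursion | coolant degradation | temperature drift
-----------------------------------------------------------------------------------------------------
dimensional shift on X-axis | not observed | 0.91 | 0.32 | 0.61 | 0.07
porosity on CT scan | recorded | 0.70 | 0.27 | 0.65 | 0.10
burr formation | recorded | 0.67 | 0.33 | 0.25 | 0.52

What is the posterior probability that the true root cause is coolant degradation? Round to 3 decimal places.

Multiply each prior by the joint likelihood of the signal pattern (using 1 − P(present | H) for each absent signal):
  fixture misalignment: 0.397 × (1 − 0.91) × 0.70 × 0.67 = 0.016757
  humidity excursion: 0.117 × (1 − 0.32) × 0.27 × 0.33 = 0.0070888
  coolant degradation: 0.261 × (1 − 0.61) × 0.65 × 0.25 = 0.016541
  temperature drift: 0.225 × (1 − 0.07) × 0.10 × 0.52 = 0.010881
The unnormalized weights sum to 0.051268.
P(coolant degradation | evidence) = 0.016541 / 0.051268 ≈ 0.323.

0.323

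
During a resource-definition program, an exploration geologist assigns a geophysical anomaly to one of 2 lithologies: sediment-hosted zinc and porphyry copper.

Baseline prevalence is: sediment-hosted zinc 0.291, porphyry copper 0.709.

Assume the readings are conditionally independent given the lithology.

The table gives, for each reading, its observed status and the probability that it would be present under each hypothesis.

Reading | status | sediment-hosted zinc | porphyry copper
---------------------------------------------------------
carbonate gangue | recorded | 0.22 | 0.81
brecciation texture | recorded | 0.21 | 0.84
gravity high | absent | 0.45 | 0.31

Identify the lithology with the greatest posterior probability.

porphyry copper

Multiply each prior by the joint likelihood of the reading pattern (using 1 − P(present | H) for each absent reading):
  sediment-hosted zinc: 0.291 × 0.22 × 0.21 × (1 − 0.45) = 0.0073943
  porphyry copper: 0.709 × 0.81 × 0.84 × (1 − 0.31) = 0.33286
Normalizing constant Z = 0.0073943 + 0.33286 = 0.34025.
P(sediment-hosted zinc | evidence) ≈ 0.0073943 / 0.34025 ≈ 0.022
P(porphyry copper | evidence) ≈ 0.33286 / 0.34025 ≈ 0.978
The largest is 0.978, so porphyry copper is most probable.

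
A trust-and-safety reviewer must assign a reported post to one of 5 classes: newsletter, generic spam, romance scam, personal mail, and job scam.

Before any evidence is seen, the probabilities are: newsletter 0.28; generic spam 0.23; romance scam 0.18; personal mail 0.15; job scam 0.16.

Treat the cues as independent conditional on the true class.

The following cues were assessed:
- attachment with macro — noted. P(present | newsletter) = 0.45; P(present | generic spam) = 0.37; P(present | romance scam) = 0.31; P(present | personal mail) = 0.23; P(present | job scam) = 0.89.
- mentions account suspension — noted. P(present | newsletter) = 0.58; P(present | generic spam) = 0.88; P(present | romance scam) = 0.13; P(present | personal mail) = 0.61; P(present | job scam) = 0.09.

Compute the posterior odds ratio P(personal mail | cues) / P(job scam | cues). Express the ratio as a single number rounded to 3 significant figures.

1.64

Posterior odds equal prior odds times the likelihood ratio; only the two competing hypotheses matter.
  personal mail: 0.15 × 0.23 × 0.61 = 0.021045
  job scam: 0.16 × 0.89 × 0.09 = 0.012816
Odds(personal mail : job scam) = 0.021045 / 0.012816 ≈ 1.64.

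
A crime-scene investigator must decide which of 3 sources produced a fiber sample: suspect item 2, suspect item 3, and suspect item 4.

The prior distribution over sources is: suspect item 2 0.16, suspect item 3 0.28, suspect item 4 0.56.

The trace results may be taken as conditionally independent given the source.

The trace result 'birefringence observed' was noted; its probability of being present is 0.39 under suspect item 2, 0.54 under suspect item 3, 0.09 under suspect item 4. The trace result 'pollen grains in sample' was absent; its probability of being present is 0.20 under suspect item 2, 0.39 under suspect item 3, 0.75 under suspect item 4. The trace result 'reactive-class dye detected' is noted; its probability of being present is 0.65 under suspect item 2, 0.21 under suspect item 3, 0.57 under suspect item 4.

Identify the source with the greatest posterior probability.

suspect item 2

For each hypothesis, the unnormalized posterior weight is prior × product of the trace result likelihoods (using 1 − P(present | H) for each absent trace result):
  suspect item 2: 0.16 × 0.39 × (1 − 0.20) × 0.65 = 0.032448
  suspect item 3: 0.28 × 0.54 × (1 − 0.39) × 0.21 = 0.019369
  suspect item 4: 0.56 × 0.09 × (1 − 0.75) × 0.57 = 0.007182
Marginal likelihood of the evidence = 0.058999.
P(suspect item 2 | evidence) ≈ 0.032448 / 0.058999 ≈ 0.550
P(suspect item 3 | evidence) ≈ 0.019369 / 0.058999 ≈ 0.328
P(suspect item 4 | evidence) ≈ 0.007182 / 0.058999 ≈ 0.122
The largest is 0.550, so suspect item 2 is most probable.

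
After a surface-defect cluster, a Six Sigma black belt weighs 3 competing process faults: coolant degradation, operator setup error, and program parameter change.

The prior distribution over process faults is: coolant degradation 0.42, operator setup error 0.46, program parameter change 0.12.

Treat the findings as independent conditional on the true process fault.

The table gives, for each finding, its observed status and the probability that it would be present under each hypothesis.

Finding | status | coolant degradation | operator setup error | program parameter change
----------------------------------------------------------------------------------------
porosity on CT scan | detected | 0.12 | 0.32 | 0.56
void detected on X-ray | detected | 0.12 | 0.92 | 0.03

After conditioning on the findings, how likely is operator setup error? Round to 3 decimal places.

By Bayes' rule with conditional independence, the unnormalized weight for each hypothesis is prior × ∏ likelihoods:
  coolant degradation: 0.42 × 0.12 × 0.12 = 0.006048
  operator setup error: 0.46 × 0.32 × 0.92 = 0.13542
  program parameter change: 0.12 × 0.56 × 0.03 = 0.002016
The unnormalized weights sum to 0.14349.
P(operator setup error | evidence) = 0.13542 / 0.14349 ≈ 0.944.

0.944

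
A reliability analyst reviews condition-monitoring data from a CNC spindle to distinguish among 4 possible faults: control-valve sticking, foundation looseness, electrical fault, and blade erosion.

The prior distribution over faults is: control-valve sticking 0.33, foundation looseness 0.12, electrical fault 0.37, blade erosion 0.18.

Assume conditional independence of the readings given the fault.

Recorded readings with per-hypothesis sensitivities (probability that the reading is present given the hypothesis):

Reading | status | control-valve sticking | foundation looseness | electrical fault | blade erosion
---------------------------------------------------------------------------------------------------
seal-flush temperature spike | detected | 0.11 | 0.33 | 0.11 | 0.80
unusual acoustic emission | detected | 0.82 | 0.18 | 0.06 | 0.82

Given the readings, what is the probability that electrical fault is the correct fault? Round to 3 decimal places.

0.016

Multiply each prior by the joint likelihood of the reading pattern:
  control-valve sticking: 0.33 × 0.11 × 0.82 = 0.029766
  foundation looseness: 0.12 × 0.33 × 0.18 = 0.007128
  electrical fault: 0.37 × 0.11 × 0.06 = 0.002442
  blade erosion: 0.18 × 0.80 × 0.82 = 0.11808
The unnormalized weights sum to 0.15742.
P(electrical fault | evidence) = 0.002442 / 0.15742 ≈ 0.016.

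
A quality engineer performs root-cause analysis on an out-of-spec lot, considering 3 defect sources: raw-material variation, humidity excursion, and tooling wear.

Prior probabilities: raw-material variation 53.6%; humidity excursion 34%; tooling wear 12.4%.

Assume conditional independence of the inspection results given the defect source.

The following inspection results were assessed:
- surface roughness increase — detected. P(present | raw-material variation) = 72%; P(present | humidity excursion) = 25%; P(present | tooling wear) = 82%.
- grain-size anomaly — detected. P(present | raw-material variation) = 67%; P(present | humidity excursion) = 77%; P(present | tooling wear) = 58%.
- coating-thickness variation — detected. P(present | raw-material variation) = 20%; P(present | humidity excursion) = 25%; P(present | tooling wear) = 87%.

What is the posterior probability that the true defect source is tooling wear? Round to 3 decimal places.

0.430

For each hypothesis, the unnormalized posterior weight is prior × product of the inspection result likelihoods:
  raw-material variation: 0.536 × 0.72 × 0.67 × 0.20 = 0.051713
  humidity excursion: 0.340 × 0.25 × 0.77 × 0.25 = 0.016363
  tooling wear: 0.124 × 0.82 × 0.58 × 0.87 = 0.051308
The unnormalized weights sum to 0.11938.
P(tooling wear | evidence) = 0.051308 / 0.11938 ≈ 0.430.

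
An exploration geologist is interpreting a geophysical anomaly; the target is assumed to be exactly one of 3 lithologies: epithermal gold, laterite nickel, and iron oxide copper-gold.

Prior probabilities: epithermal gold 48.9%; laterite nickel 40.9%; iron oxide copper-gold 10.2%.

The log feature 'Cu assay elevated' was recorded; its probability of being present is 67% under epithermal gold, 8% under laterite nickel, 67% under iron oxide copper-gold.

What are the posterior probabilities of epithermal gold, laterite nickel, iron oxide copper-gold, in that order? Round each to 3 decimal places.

0.764, 0.076, 0.159

By Bayes' rule, the unnormalized weight for each hypothesis is prior × likelihood:
  epithermal gold: 0.489 × 0.67 = 0.32763
  laterite nickel: 0.409 × 0.08 = 0.03272
  iron oxide copper-gold: 0.102 × 0.67 = 0.06834
Normalizing constant Z = 0.32763 + 0.03272 + 0.06834 = 0.42869.
P(epithermal gold | evidence) = 0.32763 / 0.42869 ≈ 0.764
P(laterite nickel | evidence) = 0.03272 / 0.42869 ≈ 0.076
P(iron oxide copper-gold | evidence) = 0.06834 / 0.42869 ≈ 0.159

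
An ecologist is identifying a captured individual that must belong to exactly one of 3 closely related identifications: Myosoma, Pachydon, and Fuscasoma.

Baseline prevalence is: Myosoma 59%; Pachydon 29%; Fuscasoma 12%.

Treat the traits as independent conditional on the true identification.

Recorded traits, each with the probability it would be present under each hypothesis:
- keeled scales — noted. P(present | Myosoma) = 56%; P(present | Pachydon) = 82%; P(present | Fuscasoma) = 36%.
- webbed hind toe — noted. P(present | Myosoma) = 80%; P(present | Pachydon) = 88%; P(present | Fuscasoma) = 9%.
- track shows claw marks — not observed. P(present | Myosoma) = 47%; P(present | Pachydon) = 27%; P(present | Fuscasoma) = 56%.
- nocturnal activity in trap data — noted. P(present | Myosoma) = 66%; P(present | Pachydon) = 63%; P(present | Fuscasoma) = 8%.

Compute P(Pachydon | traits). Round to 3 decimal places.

0.510

By Bayes' rule with conditional independence, the unnormalized weight for each hypothesis is prior × ∏ likelihoods (using 1 − P(present | H) for each absent trait):
  Myosoma: 0.59 × 0.56 × 0.80 × (1 − 0.47) × 0.66 = 0.092459
  Pachydon: 0.29 × 0.82 × 0.88 × (1 − 0.27) × 0.63 = 0.096241
  Fuscasoma: 0.12 × 0.36 × 0.09 × (1 − 0.56) × 0.08 = 0.00013686
The unnormalized weights sum to 0.18884.
P(Pachydon | evidence) = 0.096241 / 0.18884 ≈ 0.510.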